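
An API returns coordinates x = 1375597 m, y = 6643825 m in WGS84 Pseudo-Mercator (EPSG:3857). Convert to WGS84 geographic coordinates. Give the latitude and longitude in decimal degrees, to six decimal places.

lat 51.127201°, lon 12.357198°

R = 6378137 m. λ = x/R = 12.35719810°.
φ = 2·arctan(exp(y/R)) − 90° = 2·arctan(2.83391) − 90° = 51.12720086°.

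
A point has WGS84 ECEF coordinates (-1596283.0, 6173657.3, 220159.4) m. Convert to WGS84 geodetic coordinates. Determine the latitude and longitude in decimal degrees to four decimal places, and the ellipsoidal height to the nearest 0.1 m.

lat 1.9907°, lon 104.4971°, h 2377.1 m

λ = atan2(Y, X) = 104.49710030°; p = √(X²+Y²) = 6376689.1 m.
Bowring's method on WGS84 (a = 6378137 m, b = 6356752.314 m) gives φ = 1.99070008°, h = 2377.131 m.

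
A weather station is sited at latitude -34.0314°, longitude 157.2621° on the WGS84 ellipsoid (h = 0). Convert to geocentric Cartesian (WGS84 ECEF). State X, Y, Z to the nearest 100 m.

WGS84: a = 6378137 m, e² = 0.006694380; N(φ) = a/√(1−e²sin²φ) = 6384834.094 m.
X = (N+h)·cosφ·cosλ = -4880083.142 m; Y = (N+h)·cosφ·sinλ = 2045176.982 m; Z = (N(1−e²)+h)·sinφ = -3549333.544 m.

X -4880100 m, Y 2045200 m, Z -3549300 m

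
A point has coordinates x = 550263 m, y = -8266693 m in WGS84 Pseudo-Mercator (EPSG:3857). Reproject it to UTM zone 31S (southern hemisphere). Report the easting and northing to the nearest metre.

Web Mercator inverse (R = 6378137 m) → φ = -59.39699953°, λ = 4.94309663°.
UTM 31S forward: E = 610337.453 m, N = 3414129.899 m.

E 610337 m, N 3414130 m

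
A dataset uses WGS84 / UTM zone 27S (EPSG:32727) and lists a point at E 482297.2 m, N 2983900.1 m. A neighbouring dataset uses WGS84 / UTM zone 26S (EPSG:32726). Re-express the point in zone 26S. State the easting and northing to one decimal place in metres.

E 783093.2 m, N 2971473.9 m

UTM 27S → geographic: φ = -63.27339986°, λ = -21.35279949°.
UTM 26S (λ₀ = -27°) forward: E = 783093.192 m, N = 2971473.932 m.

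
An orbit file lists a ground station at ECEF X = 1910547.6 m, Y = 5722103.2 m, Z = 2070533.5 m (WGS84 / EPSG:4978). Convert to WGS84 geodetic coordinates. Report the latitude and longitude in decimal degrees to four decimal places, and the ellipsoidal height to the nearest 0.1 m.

lat 19.0618°, lon 71.5364°, h 2196.0 m

λ = atan2(Y, X) = 71.53639977°; p = √(X²+Y²) = 6032632.7 m.
Bowring's method on WGS84 (a = 6378137 m, b = 6356752.314 m) gives φ = 19.06179960°, h = 2195.992 m.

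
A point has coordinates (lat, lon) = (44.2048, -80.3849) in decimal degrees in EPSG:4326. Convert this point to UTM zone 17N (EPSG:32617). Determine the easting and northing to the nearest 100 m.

E 549100 m, N 4894800 m

Zone 17 central meridian λ₀ = 6×17 − 183 = -81°; Δλ = +0.6151°.
Transverse Mercator on WGS84 with k₀ = 0.9996 gives E = 549145.173 m, N = 4894803.866 m.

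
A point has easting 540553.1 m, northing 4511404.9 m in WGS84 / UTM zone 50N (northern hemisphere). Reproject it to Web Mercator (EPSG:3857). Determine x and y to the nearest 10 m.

Unproject from UTM 50N (λ₀ = 117°) → φ = 40.75260010°, λ = 117.48039953°.
Web Mercator (R = 6378137 m): x = 13077858.254 m, y = 4975918.437 m.

x 13077860 m, y 4975920 m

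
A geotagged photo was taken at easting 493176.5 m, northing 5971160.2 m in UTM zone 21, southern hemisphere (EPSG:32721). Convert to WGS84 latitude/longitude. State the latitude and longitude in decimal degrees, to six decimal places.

lat -36.404700°, lon -57.076100°

Zone 21S: λ₀ = -57°, k₀ = 0.9996, false easting 500000 m, false northing 10000000 m.
Meridian distance M = (N − FN)/k₀ = -4030452.0 m.
Inverse transverse Mercator on WGS84 gives φ = -36.40469993°, λ = -57.07610002°.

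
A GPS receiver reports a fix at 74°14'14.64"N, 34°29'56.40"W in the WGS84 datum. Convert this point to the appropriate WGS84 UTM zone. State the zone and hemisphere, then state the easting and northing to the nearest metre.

Longitude -34.4990° lies in the 6° band [-36°, -30°), giving zone 25; latitude is north of the equator, so 25N.
Zone 25 central meridian λ₀ = 6×25 − 183 = -33°; Δλ = -1.4990°.
Transverse Mercator on WGS84 with k₀ = 0.9996 gives E = 454551.400 m, N = 8239095.790 m.

Zone 25N: E 454551 m, N 8239096 m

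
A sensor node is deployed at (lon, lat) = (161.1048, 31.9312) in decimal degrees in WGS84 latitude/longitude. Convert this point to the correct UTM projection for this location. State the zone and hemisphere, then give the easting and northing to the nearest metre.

Longitude 161.1048° lies in the 6° band [156°, 162°), giving zone 57; latitude is north of the equator, so 57N.
Zone 57 central meridian λ₀ = 6×57 − 183 = 159°; Δλ = +2.1048°.
Transverse Mercator on WGS84 with k₀ = 0.9996 gives E = 698977.787 m, N = 3534743.332 m.

Zone 57N: E 698978 m, N 3534743 m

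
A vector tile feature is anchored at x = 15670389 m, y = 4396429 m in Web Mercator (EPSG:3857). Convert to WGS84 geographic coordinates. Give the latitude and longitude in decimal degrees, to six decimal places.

R = 6378137 m. λ = x/R = 140.76949947°.
φ = 2·arctan(exp(y/R)) − 90° = 2·arctan(1.99231) − 90° = 36.69320241°.

lat 36.693202°, lon 140.769499°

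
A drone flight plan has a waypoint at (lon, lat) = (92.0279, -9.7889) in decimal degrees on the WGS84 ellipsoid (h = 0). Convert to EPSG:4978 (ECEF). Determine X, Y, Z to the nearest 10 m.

X -222430 m, Y 6281950 m, Z -1077250 m

WGS84: a = 6378137 m, e² = 0.006694380; N(φ) = a/√(1−e²sin²φ) = 6378754.206 m.
X = (N+h)·cosφ·cosλ = -222433.224 m; Y = (N+h)·cosφ·sinλ = 6281948.238 m; Z = (N(1−e²)+h)·sinφ = -1077246.704 m.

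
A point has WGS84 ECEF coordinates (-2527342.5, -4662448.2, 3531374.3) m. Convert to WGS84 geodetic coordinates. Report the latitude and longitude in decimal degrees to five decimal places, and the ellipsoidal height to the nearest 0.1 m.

λ = atan2(Y, X) = -118.46050016°; p = √(X²+Y²) = 5303384.1 m.
Bowring's method on WGS84 (a = 6378137 m, b = 6356752.314 m) gives φ = 33.83629960°, h = -7.691 m.

lat 33.83630°, lon -118.46050°, h -7.7 m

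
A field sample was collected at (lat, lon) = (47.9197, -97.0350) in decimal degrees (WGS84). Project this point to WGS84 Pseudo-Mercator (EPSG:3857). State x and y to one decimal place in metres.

x -10801886.8 m, y 6093506.2 m

Web Mercator is spherical with R = a = 6378137 m.
x = R·λ = 6378137 × -1.693580240 = -10801886.789 m.
y = R·ln tan(π/4 + φ/2) = 6378137 × 0.955373984 = 6093506.158 m.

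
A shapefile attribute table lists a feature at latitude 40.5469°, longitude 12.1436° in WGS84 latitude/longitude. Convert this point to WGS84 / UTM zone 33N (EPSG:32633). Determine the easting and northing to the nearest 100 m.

Zone 33 central meridian λ₀ = 6×33 − 183 = 15°; Δλ = -2.8564°.
Transverse Mercator on WGS84 with k₀ = 0.9996 gives E = 258119.143 m, N = 4492381.886 m.

E 258100 m, N 4492400 m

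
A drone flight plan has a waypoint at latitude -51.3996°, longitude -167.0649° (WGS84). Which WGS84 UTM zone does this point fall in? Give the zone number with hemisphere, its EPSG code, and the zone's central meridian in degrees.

Zone 3S (EPSG:32703), central meridian -165°

UTM zone = ⌊(λ + 180)/6⌋ + 1; -167.0649° ∈ [-168°, -162°) → zone 3.
Hemisphere: S (φ < 0).
Central meridian λ₀ = 6×3 − 183 = -165°.
EPSG code: 32703.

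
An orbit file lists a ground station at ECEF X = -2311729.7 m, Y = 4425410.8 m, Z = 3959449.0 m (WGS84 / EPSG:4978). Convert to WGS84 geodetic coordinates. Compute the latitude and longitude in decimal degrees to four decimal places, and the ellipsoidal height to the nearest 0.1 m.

λ = atan2(Y, X) = 117.58149967°; p = √(X²+Y²) = 4992830.4 m.
Bowring's method on WGS84 (a = 6378137 m, b = 6356752.314 m) gives φ = 38.60280004°, h = 2396.528 m.

lat 38.6028°, lon 117.5815°, h 2396.5 m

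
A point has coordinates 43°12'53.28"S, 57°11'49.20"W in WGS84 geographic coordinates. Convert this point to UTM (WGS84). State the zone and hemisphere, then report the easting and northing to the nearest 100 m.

Zone 21S: E 484000 m, N 5215300 m

Longitude -57.1970° lies in the 6° band [-60°, -54°), giving zone 21; latitude is south of the equator, so 21S.
Zone 21 central meridian λ₀ = 6×21 − 183 = -57°; Δλ = -0.1970°.
Transverse Mercator on WGS84 with k₀ = 0.9996 gives E = 483998.900 m, N = 5215312.744 m.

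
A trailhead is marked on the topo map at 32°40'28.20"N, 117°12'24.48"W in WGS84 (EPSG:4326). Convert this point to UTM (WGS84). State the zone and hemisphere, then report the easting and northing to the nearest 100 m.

Zone 11N: E 480600 m, N 3615200 m

Longitude -117.2068° lies in the 6° band [-120°, -114°), giving zone 11; latitude is north of the equator, so 11N.
Zone 11 central meridian λ₀ = 6×11 − 183 = -117°; Δλ = -0.2068°.
Transverse Mercator on WGS84 with k₀ = 0.9996 gives E = 480610.965 m, N = 3615221.814 m.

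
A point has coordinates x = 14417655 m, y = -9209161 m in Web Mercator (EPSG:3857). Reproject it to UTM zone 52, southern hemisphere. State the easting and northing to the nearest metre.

E 525742 m, N 2965193 m

Web Mercator inverse (R = 6378137 m) → φ = -63.44079819°, λ = 129.51599848°.
UTM 52S forward: E = 525741.559 m, N = 2965193.121 m.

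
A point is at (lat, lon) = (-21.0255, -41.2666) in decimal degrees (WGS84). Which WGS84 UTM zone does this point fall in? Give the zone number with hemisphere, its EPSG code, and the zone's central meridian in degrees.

Zone 24S (EPSG:32724), central meridian -39°

UTM zone = ⌊(λ + 180)/6⌋ + 1; -41.2666° ∈ [-42°, -36°) → zone 24.
Hemisphere: S (φ < 0).
Central meridian λ₀ = 6×24 − 183 = -39°.
EPSG code: 32724.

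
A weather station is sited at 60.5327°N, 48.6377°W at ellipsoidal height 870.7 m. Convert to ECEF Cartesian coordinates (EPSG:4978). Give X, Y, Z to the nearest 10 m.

X 2078930 m, Y -2361210 m, Z 5530670 m

WGS84: a = 6378137 m, e² = 0.006694380; N(φ) = a/√(1−e²sin²φ) = 6394381.440 m.
X = (N+h)·cosφ·cosλ = 2078931.008 m; Y = (N+h)·cosφ·sinλ = -2361214.541 m; Z = (N(1−e²)+h)·sinφ = 5530671.689 m.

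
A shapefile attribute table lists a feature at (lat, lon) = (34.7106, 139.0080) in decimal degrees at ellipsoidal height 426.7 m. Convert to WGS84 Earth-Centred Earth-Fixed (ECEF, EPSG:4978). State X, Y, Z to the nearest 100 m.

X -3962000 m, Y 3443200 m, Z 3611800 m

WGS84: a = 6378137 m, e² = 0.006694380; N(φ) = a/√(1−e²sin²φ) = 6385070.701 m.
X = (N+h)·cosφ·cosλ = -3962046.500 m; Y = (N+h)·cosφ·sinλ = 3443183.354 m; Z = (N(1−e²)+h)·sinφ = 3611764.258 m.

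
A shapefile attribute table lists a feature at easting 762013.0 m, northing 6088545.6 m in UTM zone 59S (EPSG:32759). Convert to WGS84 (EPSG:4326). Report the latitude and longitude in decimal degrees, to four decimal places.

lat -35.3120°, lon 173.8819°

Zone 59S: λ₀ = 171°, k₀ = 0.9996, false easting 500000 m, false northing 10000000 m.
Meridian distance M = (N − FN)/k₀ = -3913019.6 m.
Inverse transverse Mercator on WGS84 gives φ = -35.31200044°, λ = 173.88190010°.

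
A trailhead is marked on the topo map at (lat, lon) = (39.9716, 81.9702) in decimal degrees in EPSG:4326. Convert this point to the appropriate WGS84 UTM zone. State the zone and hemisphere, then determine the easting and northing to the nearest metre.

Longitude 81.9702° lies in the 6° band [78°, 84°), giving zone 44; latitude is north of the equator, so 44N.
Zone 44 central meridian λ₀ = 6×44 − 183 = 81°; Δλ = +0.9702°.
Transverse Mercator on WGS84 with k₀ = 0.9996 gives E = 582850.980 m, N = 4425055.755 m.

Zone 44N: E 582851 m, N 4425056 m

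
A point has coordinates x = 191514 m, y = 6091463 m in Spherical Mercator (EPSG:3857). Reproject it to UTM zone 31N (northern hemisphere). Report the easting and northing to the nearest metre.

Web Mercator inverse (R = 6378137 m) → φ = 47.90739821°, λ = 1.72039953°.
UTM 31N forward: E = 404377.660 m, N = 5306800.425 m.

E 404378 m, N 5306800 m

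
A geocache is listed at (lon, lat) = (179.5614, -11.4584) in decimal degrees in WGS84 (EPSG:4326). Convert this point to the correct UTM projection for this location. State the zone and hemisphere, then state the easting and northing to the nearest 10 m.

Zone 60S: E 779460 m, N 8732090 m

Longitude 179.5614° lies in the 6° band [174°, 180°), giving zone 60; latitude is south of the equator, so 60S.
Zone 60 central meridian λ₀ = 6×60 − 183 = 177°; Δλ = +2.5614°.
Transverse Mercator on WGS84 with k₀ = 0.9996 gives E = 779462.254 m, N = 8732092.739 m.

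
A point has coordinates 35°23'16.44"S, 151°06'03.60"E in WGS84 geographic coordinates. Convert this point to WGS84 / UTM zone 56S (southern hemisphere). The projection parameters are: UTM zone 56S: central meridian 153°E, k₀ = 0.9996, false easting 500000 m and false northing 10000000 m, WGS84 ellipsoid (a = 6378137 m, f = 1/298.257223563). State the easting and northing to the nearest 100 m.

Zone 56 central meridian λ₀ = 6×56 − 183 = 153°; Δλ = -1.8990°.
Transverse Mercator on WGS84 with k₀ = 0.9996 gives E = 327524.362 m, N = 6082283.327 m.

E 327500 m, N 6082300 m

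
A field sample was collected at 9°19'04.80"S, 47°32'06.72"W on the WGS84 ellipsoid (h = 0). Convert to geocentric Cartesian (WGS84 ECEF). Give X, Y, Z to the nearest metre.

WGS84: a = 6378137 m, e² = 0.006694380; N(φ) = a/√(1−e²sin²φ) = 6378696.757 m.
X = (N+h)·cosφ·cosλ = 4249670.379 m; Y = (N+h)·cosφ·sinλ = -4643425.415 m; Z = (N(1−e²)+h)·sinφ = -1025885.354 m.

X 4249670 m, Y -4643425 m, Z -1025885 m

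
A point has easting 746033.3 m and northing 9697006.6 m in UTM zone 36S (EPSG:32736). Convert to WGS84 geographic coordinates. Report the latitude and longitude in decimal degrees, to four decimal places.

Zone 36S: λ₀ = 33°, k₀ = 0.9996, false easting 500000 m, false northing 10000000 m.
Meridian distance M = (N − FN)/k₀ = -303114.6 m.
Inverse transverse Mercator on WGS84 gives φ = -2.73920025°, λ = 35.21299981°.

lat -2.7392°, lon 35.2130°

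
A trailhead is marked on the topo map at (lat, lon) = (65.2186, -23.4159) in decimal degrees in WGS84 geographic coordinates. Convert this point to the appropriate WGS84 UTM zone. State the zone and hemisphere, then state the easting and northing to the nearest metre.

Longitude -23.4159° lies in the 6° band [-24°, -18°), giving zone 27; latitude is north of the equator, so 27N.
Zone 27 central meridian λ₀ = 6×27 − 183 = -21°; Δλ = -2.4159°.
Transverse Mercator on WGS84 with k₀ = 0.9996 gives E = 387027.789 m, N = 7234980.342 m.

Zone 27N: E 387028 m, N 7234980 m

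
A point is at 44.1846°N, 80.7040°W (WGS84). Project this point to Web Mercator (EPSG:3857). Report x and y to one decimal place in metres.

Web Mercator is spherical with R = a = 6378137 m.
x = R·λ = 6378137 × -1.408550520 = -8983928.185 m.
y = R·ln tan(π/4 + φ/2) = 6378137 × 0.861388528 = 5494054.042 m.

x -8983928.2 m, y 5494054.0 m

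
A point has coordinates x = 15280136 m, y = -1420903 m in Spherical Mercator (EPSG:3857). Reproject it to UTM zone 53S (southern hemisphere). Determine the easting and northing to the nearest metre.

E 745877 m, N 8599409 m

Web Mercator inverse (R = 6378137 m) → φ = -12.65989984°, λ = 137.26379712°.
UTM 53S forward: E = 745877.443 m, N = 8599409.214 m.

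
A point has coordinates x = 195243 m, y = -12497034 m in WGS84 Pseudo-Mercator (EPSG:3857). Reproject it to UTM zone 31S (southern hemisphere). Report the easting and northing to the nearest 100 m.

E 461600 m, N 1792700 m

Web Mercator inverse (R = 6378137 m) → φ = -73.95410053°, λ = 1.75389771°.
UTM 31S forward: E = 461556.893 m, N = 1792680.832 m.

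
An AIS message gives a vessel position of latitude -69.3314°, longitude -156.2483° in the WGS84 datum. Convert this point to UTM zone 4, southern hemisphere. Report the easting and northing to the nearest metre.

E 608362 m, N 2306249 m

Zone 4 central meridian λ₀ = 6×4 − 183 = -159°; Δλ = +2.7517°.
Transverse Mercator on WGS84 with k₀ = 0.9996 gives E = 608362.145 m, N = 2306249.329 m.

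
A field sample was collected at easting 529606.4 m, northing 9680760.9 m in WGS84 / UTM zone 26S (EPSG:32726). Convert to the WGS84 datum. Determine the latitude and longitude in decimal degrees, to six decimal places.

Zone 26S: λ₀ = -27°, k₀ = 0.9996, false easting 500000 m, false northing 10000000 m.
Meridian distance M = (N − FN)/k₀ = -319366.8 m.
Inverse transverse Mercator on WGS84 gives φ = -2.88820035°, λ = -26.73359959°.

lat -2.888200°, lon -26.733600°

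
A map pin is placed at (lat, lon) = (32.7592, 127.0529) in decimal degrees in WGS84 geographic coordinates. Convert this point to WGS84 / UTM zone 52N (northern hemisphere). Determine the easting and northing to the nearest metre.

E 317603 m, N 3626270 m

Zone 52 central meridian λ₀ = 6×52 − 183 = 129°; Δλ = -1.9471°.
Transverse Mercator on WGS84 with k₀ = 0.9996 gives E = 317602.887 m, N = 3626269.764 m.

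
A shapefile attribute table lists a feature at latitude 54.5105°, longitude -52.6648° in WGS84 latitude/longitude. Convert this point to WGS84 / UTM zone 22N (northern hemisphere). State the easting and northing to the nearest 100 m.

E 392200 m, N 6041600 m

Zone 22 central meridian λ₀ = 6×22 − 183 = -51°; Δλ = -1.6648°.
Transverse Mercator on WGS84 with k₀ = 0.9996 gives E = 392217.576 m, N = 6041597.681 m.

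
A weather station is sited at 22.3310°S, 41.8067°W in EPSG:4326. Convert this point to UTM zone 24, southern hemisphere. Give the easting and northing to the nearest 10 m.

E 210880 m, N 7527840 m

Zone 24 central meridian λ₀ = 6×24 − 183 = -39°; Δλ = -2.8067°.
Transverse Mercator on WGS84 with k₀ = 0.9996 gives E = 210884.372 m, N = 7527843.163 m.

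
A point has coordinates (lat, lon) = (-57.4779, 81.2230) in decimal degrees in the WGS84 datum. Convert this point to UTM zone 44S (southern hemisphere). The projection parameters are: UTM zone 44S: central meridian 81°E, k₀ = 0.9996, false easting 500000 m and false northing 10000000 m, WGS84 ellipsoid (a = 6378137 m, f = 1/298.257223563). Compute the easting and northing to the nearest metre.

Zone 44 central meridian λ₀ = 6×44 − 183 = 81°; Δλ = +0.2230°.
Transverse Mercator on WGS84 with k₀ = 0.9996 gives E = 513372.641 m, N = 3629392.4998 m.

E 513373 m, N 3629392 m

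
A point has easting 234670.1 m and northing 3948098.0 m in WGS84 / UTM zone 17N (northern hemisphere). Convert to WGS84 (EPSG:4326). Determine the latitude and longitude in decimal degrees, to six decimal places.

lat 35.641100°, lon -83.930300°

Zone 17N: λ₀ = -81°, k₀ = 0.9996, false easting 500000 m.
Meridian distance M = (N − FN)/k₀ = 3949677.9 m.
Inverse transverse Mercator on WGS84 gives φ = 35.64109972°, λ = -83.93030048°.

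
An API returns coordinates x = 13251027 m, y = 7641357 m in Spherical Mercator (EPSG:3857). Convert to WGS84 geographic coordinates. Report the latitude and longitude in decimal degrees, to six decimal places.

lat 56.414399°, lon 119.036001°

R = 6378137 m. λ = x/R = 119.03600084°.
φ = 2·arctan(exp(y/R)) − 90° = 2·arctan(3.31366) − 90° = 56.41439909°.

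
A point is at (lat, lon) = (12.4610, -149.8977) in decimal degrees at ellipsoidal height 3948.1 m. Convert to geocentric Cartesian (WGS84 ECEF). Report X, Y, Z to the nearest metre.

WGS84: a = 6378137 m, e² = 0.006694380; N(φ) = a/√(1−e²sin²φ) = 6379131.210 m.
X = (N+h)·cosφ·cosλ = -5392115.710 m; Y = (N+h)·cosφ·sinλ = -3125989.344 m; Z = (N(1−e²)+h)·sinφ = 1368094.540 m.

X -5392116 m, Y -3125989 m, Z 1368095 m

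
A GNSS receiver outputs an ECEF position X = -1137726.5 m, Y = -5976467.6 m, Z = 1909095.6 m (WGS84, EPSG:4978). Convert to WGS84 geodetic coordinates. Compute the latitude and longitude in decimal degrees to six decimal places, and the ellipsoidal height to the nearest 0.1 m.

lat 17.532100°, lon -100.778300°, h 91.2 m

λ = atan2(Y, X) = -100.77830034°; p = √(X²+Y²) = 6083797.1 m.
Bowring's method on WGS84 (a = 6378137 m, b = 6356752.314 m) gives φ = 17.53209963°, h = 91.226 m.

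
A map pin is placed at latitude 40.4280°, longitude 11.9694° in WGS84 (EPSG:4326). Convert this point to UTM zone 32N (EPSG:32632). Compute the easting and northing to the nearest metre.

Zone 32 central meridian λ₀ = 6×32 − 183 = 9°; Δλ = +2.9694°.
Transverse Mercator on WGS84 with k₀ = 0.9996 gives E = 751895.644 m, N = 4479497.787 m.

E 751896 m, N 4479498 m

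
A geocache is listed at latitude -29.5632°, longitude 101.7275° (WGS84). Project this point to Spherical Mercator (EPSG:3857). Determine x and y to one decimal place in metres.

Web Mercator is spherical with R = a = 6378137 m.
x = R·λ = 6378137 × 1.775479815 = 11324253.500 m.
y = R·ln tan(π/4 + φ/2) = 6378137 × -0.540522403 = -3447525.938 m.

x 11324253.5 m, y -3447525.9 m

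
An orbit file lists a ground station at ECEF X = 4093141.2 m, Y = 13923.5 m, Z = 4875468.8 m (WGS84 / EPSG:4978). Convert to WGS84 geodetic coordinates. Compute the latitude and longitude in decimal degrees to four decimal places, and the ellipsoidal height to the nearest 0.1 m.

lat 50.1745°, lon 0.1949°, h 294.4 m

λ = atan2(Y, X) = 0.19490036°; p = √(X²+Y²) = 4093164.9 m.
Bowring's method on WGS84 (a = 6378137 m, b = 6356752.314 m) gives φ = 50.17450009°, h = 294.3503 m.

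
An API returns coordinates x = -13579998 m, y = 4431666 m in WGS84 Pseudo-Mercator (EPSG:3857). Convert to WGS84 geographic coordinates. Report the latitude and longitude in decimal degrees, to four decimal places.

R = 6378137 m. λ = x/R = -121.99119762°.
φ = 2·arctan(exp(y/R)) − 90° = 2·arctan(2.00335) − 90° = 36.94659909°.

lat 36.9466°, lon -121.9912°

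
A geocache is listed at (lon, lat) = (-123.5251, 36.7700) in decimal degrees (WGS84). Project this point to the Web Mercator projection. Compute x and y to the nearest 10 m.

x -13750750 m, y 4407100 m

Web Mercator is spherical with R = a = 6378137 m.
x = R·λ = 6378137 × -2.155919704 = -13750751.232 m.
y = R·ln tan(π/4 + φ/2) = 6378137 × 0.690969175 = 4407096.059 m.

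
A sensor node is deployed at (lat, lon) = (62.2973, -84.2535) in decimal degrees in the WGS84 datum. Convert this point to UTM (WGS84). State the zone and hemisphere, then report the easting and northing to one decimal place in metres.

Longitude -84.2535° lies in the 6° band [-90°, -84°), giving zone 16; latitude is north of the equator, so 16N.
Zone 16 central meridian λ₀ = 6×16 − 183 = -87°; Δλ = +2.7465°.
Transverse Mercator on WGS84 with k₀ = 0.9996 gives E = 642419.520 m, N = 6910323.404 m.

Zone 16N: E 642419.5 m, N 6910323.4 m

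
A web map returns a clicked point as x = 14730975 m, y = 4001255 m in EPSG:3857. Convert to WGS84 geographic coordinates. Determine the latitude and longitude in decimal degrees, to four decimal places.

R = 6378137 m. λ = x/R = 132.33059992°.
φ = 2·arctan(exp(y/R)) − 90° = 2·arctan(1.87262) − 90° = 33.79459957°.

lat 33.7946°, lon 132.3306°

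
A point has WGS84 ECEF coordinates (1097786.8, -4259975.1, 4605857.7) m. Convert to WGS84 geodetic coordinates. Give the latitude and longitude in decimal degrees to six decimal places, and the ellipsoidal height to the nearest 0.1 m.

lat 46.507100°, lon -75.549400°, h 2252.4 m

λ = atan2(Y, X) = -75.54939958°; p = √(X²+Y²) = 4399150.3 m.
Bowring's method on WGS84 (a = 6378137 m, b = 6356752.314 m) gives φ = 46.50710013°, h = 2252.430 m.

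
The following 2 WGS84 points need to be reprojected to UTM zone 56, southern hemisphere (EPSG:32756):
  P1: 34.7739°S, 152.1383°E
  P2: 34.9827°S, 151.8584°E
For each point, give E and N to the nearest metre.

P1: E 421152 m, N 6151692 m; P2: E 395803 m, N 6128280 m

UTM zone 56S: λ₀ = 153°, k₀ = 0.9996.
P1 (-34.7739°, 152.1383°) → (421151.723, 6151691.918) m.
P2 (-34.9827°, 151.8584°) → (395802.808, 6128280.247) m.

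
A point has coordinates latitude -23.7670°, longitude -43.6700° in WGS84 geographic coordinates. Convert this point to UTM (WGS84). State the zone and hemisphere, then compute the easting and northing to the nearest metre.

Longitude -43.6700° lies in the 6° band [-48°, -42°), giving zone 23; latitude is south of the equator, so 23S.
Zone 23 central meridian λ₀ = 6×23 − 183 = -45°; Δλ = +1.3300°.
Transverse Mercator on WGS84 with k₀ = 0.9996 gives E = 635526.444 m, N = 7370935.397 m.

Zone 23S: E 635526 m, N 7370935 m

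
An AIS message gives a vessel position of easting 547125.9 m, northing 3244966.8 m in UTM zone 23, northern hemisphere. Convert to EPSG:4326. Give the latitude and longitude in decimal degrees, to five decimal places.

Zone 23N: λ₀ = -45°, k₀ = 0.9996, false easting 500000 m.
Meridian distance M = (N − FN)/k₀ = 3246265.3 m.
Inverse transverse Mercator on WGS84 gives φ = 29.33290007°, λ = -44.51460042°.

lat 29.33290°, lon -44.51460°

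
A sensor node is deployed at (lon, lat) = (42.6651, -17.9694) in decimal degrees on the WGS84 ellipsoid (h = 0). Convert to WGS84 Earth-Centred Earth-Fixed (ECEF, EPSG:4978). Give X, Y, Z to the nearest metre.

X 4462669 m, Y 4113002 m, Z -1955163 m

WGS84: a = 6378137 m, e² = 0.006694380; N(φ) = a/√(1−e²sin²φ) = 6380169.907 m.
X = (N+h)·cosφ·cosλ = 4462669.205 m; Y = (N+h)·cosφ·sinλ = 4113002.482 m; Z = (N(1−e²)+h)·sinφ = -1955163.143 m.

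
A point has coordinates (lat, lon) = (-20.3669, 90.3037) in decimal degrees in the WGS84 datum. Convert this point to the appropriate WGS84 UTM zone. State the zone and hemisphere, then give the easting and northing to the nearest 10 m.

Zone 46S: E 218530 m, N 7745610 m

Longitude 90.3037° lies in the 6° band [90°, 96°), giving zone 46; latitude is south of the equator, so 46S.
Zone 46 central meridian λ₀ = 6×46 − 183 = 93°; Δλ = -2.6963°.
Transverse Mercator on WGS84 with k₀ = 0.9996 gives E = 218532.905 m, N = 7745610.558 m.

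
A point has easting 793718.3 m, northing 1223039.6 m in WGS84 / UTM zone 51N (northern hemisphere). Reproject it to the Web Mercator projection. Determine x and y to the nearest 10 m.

x 13991550 m, y 1237990 m

Unproject from UTM 51N (λ₀ = 123°) → φ = 11.05189970°, λ = 125.68819972°.
Web Mercator (R = 6378137 m): x = 13991546.391 m, y = 1237992.903 m.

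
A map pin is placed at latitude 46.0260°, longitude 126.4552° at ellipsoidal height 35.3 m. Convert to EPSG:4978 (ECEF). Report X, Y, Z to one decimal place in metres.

WGS84: a = 6378137 m, e² = 0.006694380; N(φ) = a/√(1−e²sin²φ) = 6389222.465 m.
X = (N+h)·cosφ·cosλ = -2636002.511 m; Y = (N+h)·cosφ·sinλ = 3568184.506 m; Z = (N(1−e²)+h)·sinφ = 4567279.995 m.

X -2636002.5 m, Y 3568184.5 m, Z 4567280.0 m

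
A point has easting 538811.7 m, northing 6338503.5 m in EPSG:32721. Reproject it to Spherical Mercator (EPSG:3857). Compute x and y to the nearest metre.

x -6298913 m, y -3907442 m

Unproject from UTM 21S (λ₀ = -57°) → φ = -33.09139964°, λ = -56.58409974°.
Web Mercator (R = 6378137 m): x = -6298913.170 m, y = -3907442.030 m.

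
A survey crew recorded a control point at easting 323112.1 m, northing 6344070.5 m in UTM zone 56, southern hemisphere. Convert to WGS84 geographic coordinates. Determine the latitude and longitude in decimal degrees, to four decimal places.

Zone 56S: λ₀ = 153°, k₀ = 0.9996, false easting 500000 m, false northing 10000000 m.
Meridian distance M = (N − FN)/k₀ = -3657392.5 m.
Inverse transverse Mercator on WGS84 gives φ = -33.02750030°, λ = 151.10599956°.

lat -33.0275°, lon 151.1060°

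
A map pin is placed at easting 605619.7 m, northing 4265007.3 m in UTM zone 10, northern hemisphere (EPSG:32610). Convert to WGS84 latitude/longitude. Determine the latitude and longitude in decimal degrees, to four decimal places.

lat 38.5272°, lon -121.7883°

Zone 10N: λ₀ = -123°, k₀ = 0.9996, false easting 500000 m.
Meridian distance M = (N − FN)/k₀ = 4266714.0 m.
Inverse transverse Mercator on WGS84 gives φ = 38.52719996°, λ = -121.78830000°.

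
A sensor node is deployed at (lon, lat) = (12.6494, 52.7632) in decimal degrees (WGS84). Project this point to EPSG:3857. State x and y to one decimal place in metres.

x 1408124.8 m, y 6939315.9 m

Web Mercator is spherical with R = a = 6378137 m.
x = R·λ = 6378137 × 0.220773678 = 1408124.767 m.
y = R·ln tan(π/4 + φ/2) = 6378137 × 1.087984765 = 6939315.885 m.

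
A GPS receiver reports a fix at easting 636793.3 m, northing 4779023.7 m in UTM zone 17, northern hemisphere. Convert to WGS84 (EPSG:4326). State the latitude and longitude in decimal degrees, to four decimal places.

Zone 17N: λ₀ = -81°, k₀ = 0.9996, false easting 500000 m.
Meridian distance M = (N − FN)/k₀ = 4780936.1 m.
Inverse transverse Mercator on WGS84 gives φ = 43.15159976°, λ = -79.31760047°.

lat 43.1516°, lon -79.3176°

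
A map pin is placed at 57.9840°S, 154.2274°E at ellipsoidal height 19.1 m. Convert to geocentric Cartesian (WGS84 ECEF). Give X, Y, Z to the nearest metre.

X -3052412 m, Y 1473793 m, Z -5384809 m

WGS84: a = 6378137 m, e² = 0.006694380; N(φ) = a/√(1−e²sin²φ) = 6393541.041 m.
X = (N+h)·cosφ·cosλ = -3052411.857 m; Y = (N+h)·cosφ·sinλ = 1473793.108 m; Z = (N(1−e²)+h)·sinφ = -5384809.370 m.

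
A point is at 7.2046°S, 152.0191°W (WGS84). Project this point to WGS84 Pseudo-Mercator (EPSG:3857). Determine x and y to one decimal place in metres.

Web Mercator is spherical with R = a = 6378137 m.
x = R·λ = 6378137 × -2.653233821 = -16922688.803 m.
y = R·ln tan(π/4 + φ/2) = 6378137 × -0.126076675 = -804134.306 m.

x -16922688.8 m, y -804134.3 m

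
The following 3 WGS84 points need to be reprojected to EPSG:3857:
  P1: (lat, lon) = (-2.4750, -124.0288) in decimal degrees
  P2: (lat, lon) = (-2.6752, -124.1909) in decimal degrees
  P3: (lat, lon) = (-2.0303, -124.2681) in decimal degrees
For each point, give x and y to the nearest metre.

Web Mercator: x = R·λ, y = R·ln tan(π/4+φ/2), R = 6378137 m.
P1 (-2.4750°, -124.0288°) → (-13806822.860, -275601.464) m.
P2 (-2.6752°, -124.1909°) → (-13824867.749, -297910.165) m.
P3 (-2.0303°, -124.2681°) → (-13833461.614, -226059.276) m.

P1: x -13806823 m, y -275601 m; P2: x -13824868 m, y -297910 m; P3: x -13833462 m, y -226059 m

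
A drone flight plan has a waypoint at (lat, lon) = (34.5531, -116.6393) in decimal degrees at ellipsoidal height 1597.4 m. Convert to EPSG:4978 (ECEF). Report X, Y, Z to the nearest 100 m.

WGS84: a = 6378137 m, e² = 0.006694380; N(φ) = a/√(1−e²sin²φ) = 6385015.638 m.
X = (N+h)·cosφ·cosλ = -2358447.372 m; Y = (N+h)·cosφ·sinλ = -4701652.840 m; Z = (N(1−e²)+h)·sinφ = 3598050.894 m.

X -2358400 m, Y -4701700 m, Z 3598100 m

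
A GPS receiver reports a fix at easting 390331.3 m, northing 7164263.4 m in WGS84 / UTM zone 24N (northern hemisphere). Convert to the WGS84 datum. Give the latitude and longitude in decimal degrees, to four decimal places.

lat 64.5857°, lon -41.2906°

Zone 24N: λ₀ = -39°, k₀ = 0.9996, false easting 500000 m.
Meridian distance M = (N − FN)/k₀ = 7167130.3 m.
Inverse transverse Mercator on WGS84 gives φ = 64.58570017°, λ = -41.29060027°.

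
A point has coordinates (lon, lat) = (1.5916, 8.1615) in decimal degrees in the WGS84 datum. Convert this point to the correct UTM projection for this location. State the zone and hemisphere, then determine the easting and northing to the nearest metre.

Zone 31N: E 344842 m, N 902423 m

Longitude 1.5916° lies in the 6° band [0°, 6°), giving zone 31; latitude is north of the equator, so 31N.
Zone 31 central meridian λ₀ = 6×31 − 183 = 3°; Δλ = -1.4084°.
Transverse Mercator on WGS84 with k₀ = 0.9996 gives E = 344842.059 m, N = 902422.760 m.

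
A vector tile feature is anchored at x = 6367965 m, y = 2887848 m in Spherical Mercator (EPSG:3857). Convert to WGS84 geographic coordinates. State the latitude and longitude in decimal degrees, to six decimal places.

lat 25.098500°, lon 57.204403°

R = 6378137 m. λ = x/R = 57.20440288°.
φ = 2·arctan(exp(y/R)) − 90° = 2·arctan(1.57267) − 90° = 25.09850010°.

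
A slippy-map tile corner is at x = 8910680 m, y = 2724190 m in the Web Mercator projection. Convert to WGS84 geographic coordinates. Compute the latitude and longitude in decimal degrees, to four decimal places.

lat 23.7600°, lon 80.0460°

R = 6378137 m. λ = x/R = 80.04600036°.
φ = 2·arctan(exp(y/R)) − 90° = 2·arctan(1.53283) − 90° = 23.75999822°.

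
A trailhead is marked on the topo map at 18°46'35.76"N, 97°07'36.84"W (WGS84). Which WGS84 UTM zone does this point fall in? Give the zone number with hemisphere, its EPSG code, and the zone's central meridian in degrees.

UTM zone = ⌊(λ + 180)/6⌋ + 1; -97.1269° ∈ [-102°, -96°) → zone 14.
Hemisphere: N (φ ≥ 0).
Central meridian λ₀ = 6×14 − 183 = -99°.
EPSG code: 32614.

Zone 14N (EPSG:32614), central meridian -99°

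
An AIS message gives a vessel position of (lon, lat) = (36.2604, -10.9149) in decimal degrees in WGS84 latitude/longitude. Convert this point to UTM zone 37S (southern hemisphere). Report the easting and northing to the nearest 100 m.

Zone 37 central meridian λ₀ = 6×37 − 183 = 39°; Δλ = -2.7396°.
Transverse Mercator on WGS84 with k₀ = 0.9996 gives E = 200523.388 m, N = 8792073.616 m.

E 200500 m, N 8792100 m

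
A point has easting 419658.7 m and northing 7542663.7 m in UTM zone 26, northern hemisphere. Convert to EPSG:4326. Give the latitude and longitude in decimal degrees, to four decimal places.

lat 67.9870°, lon -28.9210°

Zone 26N: λ₀ = -27°, k₀ = 0.9996, false easting 500000 m.
Meridian distance M = (N − FN)/k₀ = 7545682.0 m.
Inverse transverse Mercator on WGS84 gives φ = 67.98699990°, λ = -28.92100112°.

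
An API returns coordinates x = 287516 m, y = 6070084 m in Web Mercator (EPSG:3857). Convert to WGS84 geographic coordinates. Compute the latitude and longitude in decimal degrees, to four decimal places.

R = 6378137 m. λ = x/R = 2.58280017°.
φ = 2·arctan(exp(y/R)) − 90° = 2·arctan(2.59011) − 90° = 47.77850050°.

lat 47.7785°, lon 2.5828°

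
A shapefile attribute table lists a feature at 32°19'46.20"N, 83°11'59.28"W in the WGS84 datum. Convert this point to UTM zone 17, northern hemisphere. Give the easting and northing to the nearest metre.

E 292942 m, N 3579086 m

Zone 17 central meridian λ₀ = 6×17 − 183 = -81°; Δλ = -2.1998°.
Transverse Mercator on WGS84 with k₀ = 0.9996 gives E = 292941.700 m, N = 3579085.586 m.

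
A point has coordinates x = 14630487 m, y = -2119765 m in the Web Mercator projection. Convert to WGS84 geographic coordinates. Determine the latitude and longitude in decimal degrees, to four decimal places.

R = 6378137 m. λ = x/R = 131.42790086°.
φ = 2·arctan(exp(y/R)) − 90° = 2·arctan(0.71724) − 90° = -18.70100051°.

lat -18.7010°, lon 131.4279°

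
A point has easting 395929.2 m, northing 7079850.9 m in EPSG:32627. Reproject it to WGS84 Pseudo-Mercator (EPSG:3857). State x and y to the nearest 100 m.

Unproject from UTM 27N (λ₀ = -21°) → φ = 63.83050008°, λ = -23.11519931°.
Web Mercator (R = 6378137 m): x = -2573172.217 m, y = 9306851.498 m.

x -2573200 m, y 9306900 m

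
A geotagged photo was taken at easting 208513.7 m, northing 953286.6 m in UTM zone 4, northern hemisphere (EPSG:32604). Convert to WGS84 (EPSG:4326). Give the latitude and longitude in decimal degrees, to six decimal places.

Zone 4N: λ₀ = -159°, k₀ = 0.9996, false easting 500000 m.
Meridian distance M = (N − FN)/k₀ = 953668.1 m.
Inverse transverse Mercator on WGS84 gives φ = 8.61489959°, λ = -161.64829963°.

lat 8.614900°, lon -161.648300°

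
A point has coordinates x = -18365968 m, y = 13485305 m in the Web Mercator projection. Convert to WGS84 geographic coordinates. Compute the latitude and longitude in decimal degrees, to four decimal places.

lat 76.2334°, lon -164.9843°

R = 6378137 m. λ = x/R = -164.98429762°.
φ = 2·arctan(exp(y/R)) − 90° = 2·arctan(8.28380) − 90° = 76.23339939°.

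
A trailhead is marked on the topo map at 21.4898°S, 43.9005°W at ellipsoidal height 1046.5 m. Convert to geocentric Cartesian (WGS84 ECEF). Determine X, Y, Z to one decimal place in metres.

WGS84: a = 6378137 m, e² = 0.006694380; N(φ) = a/√(1−e²sin²φ) = 6381003.983 m.
X = (N+h)·cosφ·cosλ = 4278876.284 m; Y = (N+h)·cosφ·sinλ = -4117726.574 m; Z = (N(1−e²)+h)·sinφ = -2322323.487 m.

X 4278876.3 m, Y -4117726.6 m, Z -2322323.5 m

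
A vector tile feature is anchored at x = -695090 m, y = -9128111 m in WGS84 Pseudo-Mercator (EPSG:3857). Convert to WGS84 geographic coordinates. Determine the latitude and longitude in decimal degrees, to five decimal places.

lat -63.11340°, lon -6.24410°

R = 6378137 m. λ = x/R = -6.24409971°.
φ = 2·arctan(exp(y/R)) − 90° = 2·arctan(0.23903) − 90° = -63.11339998°.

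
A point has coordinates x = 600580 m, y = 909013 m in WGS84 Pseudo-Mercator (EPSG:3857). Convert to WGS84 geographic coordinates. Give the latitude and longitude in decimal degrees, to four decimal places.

R = 6378137 m. λ = x/R = 5.39510193°.
φ = 2·arctan(exp(y/R)) − 90° = 2·arctan(1.15318) − 90° = 8.13829831°.

lat 8.1383°, lon 5.3951°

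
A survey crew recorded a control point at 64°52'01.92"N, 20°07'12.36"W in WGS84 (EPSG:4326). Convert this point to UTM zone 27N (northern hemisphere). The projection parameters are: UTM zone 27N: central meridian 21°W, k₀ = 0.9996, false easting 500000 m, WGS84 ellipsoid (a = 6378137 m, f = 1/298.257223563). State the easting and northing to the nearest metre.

E 541698 m, N 7193944 m

Zone 27 central meridian λ₀ = 6×27 − 183 = -21°; Δλ = +0.8799°.
Transverse Mercator on WGS84 with k₀ = 0.9996 gives E = 541697.980 m, N = 7193944.294 m.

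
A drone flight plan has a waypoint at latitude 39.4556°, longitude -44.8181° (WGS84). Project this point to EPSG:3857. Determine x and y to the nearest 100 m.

x -4989100 m, y 4787100 m

Web Mercator is spherical with R = a = 6378137 m.
x = R·λ = 6378137 × -0.782223409 = -4989128.070 m.
y = R·ln tan(π/4 + φ/2) = 6378137 × 0.750555229 = 4787144.076 m.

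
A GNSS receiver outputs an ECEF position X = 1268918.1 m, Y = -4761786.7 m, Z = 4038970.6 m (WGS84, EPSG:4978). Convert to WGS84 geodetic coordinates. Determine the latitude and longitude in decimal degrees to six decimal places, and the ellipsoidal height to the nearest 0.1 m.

lat 39.526900°, lon -75.078600°, h 2141.6 m

λ = atan2(Y, X) = -75.07860012°; p = √(X²+Y²) = 4927957.6 m.
Bowring's method on WGS84 (a = 6378137 m, b = 6356752.314 m) gives φ = 39.52689984°, h = 2141.632 m.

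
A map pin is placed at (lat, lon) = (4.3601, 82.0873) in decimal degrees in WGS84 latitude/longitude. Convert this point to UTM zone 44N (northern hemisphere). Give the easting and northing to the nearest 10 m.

Zone 44 central meridian λ₀ = 6×44 − 183 = 81°; Δλ = +1.0873°.
Transverse Mercator on WGS84 with k₀ = 0.9996 gives E = 620648.657 m, N = 482018.424 m.

E 620650 m, N 482020 m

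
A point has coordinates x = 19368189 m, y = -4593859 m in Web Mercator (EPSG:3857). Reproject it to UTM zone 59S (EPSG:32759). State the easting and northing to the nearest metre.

E 761950 m, N 5778641 m

Web Mercator inverse (R = 6378137 m) → φ = -38.10209876°, λ = 173.98740204°.
UTM 59S forward: E = 761950.433 m, N = 5778640.692 m.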